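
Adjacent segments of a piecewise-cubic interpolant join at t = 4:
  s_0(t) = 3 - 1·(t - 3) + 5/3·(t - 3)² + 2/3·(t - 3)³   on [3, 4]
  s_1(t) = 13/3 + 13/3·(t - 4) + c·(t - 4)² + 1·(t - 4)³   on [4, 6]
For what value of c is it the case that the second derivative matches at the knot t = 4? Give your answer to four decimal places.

s_0''(t) = 10/3 + 4·(t - 3), so s_0''(4) = 22/3. On the right, s_1''(4) = 2c, so c = 11/3.

3.6667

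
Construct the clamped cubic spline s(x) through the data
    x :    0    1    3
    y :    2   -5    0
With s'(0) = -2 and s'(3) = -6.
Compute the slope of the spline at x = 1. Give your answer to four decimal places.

With M_i denoting the second derivative at x_i, h_i = 1, 2, and Δ_i = (y_(i+1) − y_i)/h_i = -7, 5/2:
  1·M_0 + 6·M_1 + 2·M_2 = 6(Δ_1 - Δ_0) = 57
Clamped end conditions give two more equations: 2h_0·M_0 + h_0·M_1 = 6(Δ_0 - s'(0)) = -30 and h_1·M_1 + 2h_1·M_2 = 6(s'(3) - Δ_1) = -51.
Forward elimination and back-substitution give M_0 = -155/6, M_1 = 65/3, M_2 = -283/12.
On [1, 3], s'(x) = b_1 + 2c_1·(x - 1) + 3d_1·(x - 1)² with b_1 = Δ_1 - h_1(2M_1 + M_2)/6 = -49/12, c_1 = M_1/2 = 65/6, d_1 = (M_2 - M_1)/(6h_1) = -181/48. So s'(1) = -49/12.

-4.0833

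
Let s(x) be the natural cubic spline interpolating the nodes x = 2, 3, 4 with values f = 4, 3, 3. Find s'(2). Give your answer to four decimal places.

With m_i denoting the second derivative at x_i, h_i = 1, 1, and Δ_i = (y_(i+1) − y_i)/h_i = -1, 0:
  1·m_0 + 4·m_1 + 1·m_2 = 6(Δ_1 - Δ_0) = 6
Natural end conditions: m_0 = m_2 = 0.
Hence m_0 = 0, m_1 = 3/2, m_2 = 0.
On [2, 3], s'(x) = b_0 + 2c_0·(x - 2) + 3d_0·(x - 2)² with b_0 = Δ_0 - h_0(2m_0 + m_1)/6 = -5/4, c_0 = m_0/2 = 0, d_0 = (m_1 - m_0)/(6h_0) = 1/4. So s'(2) = -5/4.

-1.2500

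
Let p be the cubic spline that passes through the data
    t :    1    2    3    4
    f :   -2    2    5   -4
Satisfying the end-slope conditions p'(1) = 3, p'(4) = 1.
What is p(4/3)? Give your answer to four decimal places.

Put m_i = p'' at the i-th knot. Here h = (1, 1, 1) and Δ = (4, 3, -9), so the interior equations h_(i-1)·m_(i-1) + 2(h_(i-1)+h_i)·m_i + h_i·m_(i+1) = 6(Δ_i − Δ_(i-1)) read
  1·m_0 + 4·m_1 + 1·m_2 = 6(Δ_1 - Δ_0) = -6
  1·m_1 + 4·m_2 + 1·m_3 = 6(Δ_2 - Δ_1) = -72
Clamped end conditions give two more equations: 2h_0·m_0 + h_0·m_1 = 6(Δ_0 - p'(1)) = 6 and h_2·m_2 + 2h_2·m_3 = 6(p'(4) - Δ_2) = 60.
Solving the tridiagonal system: m_0 = -2/15, m_1 = 94/15, m_2 = -464/15, m_3 = 682/15.
On [1, 2], p(t) = -2 + 3·(t - 1) - 1/15·(t - 1)² + 16/15·(t - 1)³.
With (t - 1) = 1/3: p(4/3) = -392/405.

-0.9679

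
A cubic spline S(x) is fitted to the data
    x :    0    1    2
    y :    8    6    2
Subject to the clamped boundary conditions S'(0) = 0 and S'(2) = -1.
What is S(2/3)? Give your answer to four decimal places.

Let σ_i = S''(x_i). Step sizes h_i = 1, 1; slopes of the chords Δ_i = (y_(i+1) - y_i)/h_i = -2, -4.
  1·σ_0 + 4·σ_1 + 1·σ_2 = 6(Δ_1 - Δ_0) = -12
Clamped end conditions give two more equations: 2h_0·σ_0 + h_0·σ_1 = 6(Δ_0 - S'(0)) = -12 and h_1·σ_1 + 2h_1·σ_2 = 6(S'(2) - Δ_1) = 18.
Hence σ_0 = -7/2, σ_1 = -5, σ_2 = 23/2.
On [0, 1], S(x) = 8 + 0·x - 7/4·x² - 1/4·x³.
With x = 2/3: S(2/3) = 193/27.

7.1481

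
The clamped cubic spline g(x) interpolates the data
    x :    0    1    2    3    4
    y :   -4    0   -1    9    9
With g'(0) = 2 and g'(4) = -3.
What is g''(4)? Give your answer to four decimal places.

2.0714

Let m_i = g''(x_i). Step sizes h_i = 1, 1, 1, 1; slopes of the chords Δ_i = (y_(i+1) - y_i)/h_i = 4, -1, 10, 0.
  1·m_0 + 4·m_1 + 1·m_2 = 6(Δ_1 - Δ_0) = -30
  1·m_1 + 4·m_2 + 1·m_3 = 6(Δ_2 - Δ_1) = 66
  1·m_2 + 4·m_3 + 1·m_4 = 6(Δ_3 - Δ_2) = -60
Clamped end conditions give two more equations: 2h_0·m_0 + h_0·m_1 = 6(Δ_0 - g'(0)) = 12 and h_3·m_3 + 2h_3·m_4 = 6(g'(4) - Δ_3) = -18.
Hence m_0 = 209/14, m_1 = -125/7, m_2 = 53/2, m_3 = -155/7, m_4 = 29/14.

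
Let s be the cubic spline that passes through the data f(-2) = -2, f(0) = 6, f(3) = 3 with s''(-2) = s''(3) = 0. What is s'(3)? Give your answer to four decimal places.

With M_i denoting the second derivative at x_i, h_i = 2, 3, and Δ_i = (y_(i+1) − y_i)/h_i = 4, -1:
  2·M_0 + 10·M_1 + 3·M_2 = 6(Δ_1 - Δ_0) = -30
Natural end conditions: M_0 = M_2 = 0.
Hence M_0 = 0, M_1 = -3, M_2 = 0.
On [0, 3], s'(x) = b_1 + 2c_1·x + 3d_1·x² with b_1 = Δ_1 - h_1(2M_1 + M_2)/6 = 2, c_1 = M_1/2 = -3/2, d_1 = (M_2 - M_1)/(6h_1) = 1/6. So s'(3) = -5/2.

-2.5000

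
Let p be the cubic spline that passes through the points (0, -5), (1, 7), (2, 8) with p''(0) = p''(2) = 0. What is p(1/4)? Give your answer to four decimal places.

-1.3555

Put σ_i = p'' at the i-th knot. Here h = (1, 1) and Δ = (12, 1), so the interior equations h_(i-1)·σ_(i-1) + 2(h_(i-1)+h_i)·σ_i + h_i·σ_(i+1) = 6(Δ_i − Δ_(i-1)) read
  1·σ_0 + 4·σ_1 + 1·σ_2 = 6(Δ_1 - Δ_0) = -66
Natural end conditions: σ_0 = σ_2 = 0.
Solving the tridiagonal system: σ_0 = 0, σ_1 = -33/2, σ_2 = 0.
On [0, 1], p(x) = -5 + 59/4·x + 0·x² - 11/4·x³.
With x = 1/4: p(1/4) = -347/256.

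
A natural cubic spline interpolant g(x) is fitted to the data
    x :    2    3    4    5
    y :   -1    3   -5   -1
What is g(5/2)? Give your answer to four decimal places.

2.5000

With M_i denoting the second derivative at x_i, h_i = 1, 1, 1, and Δ_i = (y_(i+1) − y_i)/h_i = 4, -8, 4:
  1·M_0 + 4·M_1 + 1·M_2 = 6(Δ_1 - Δ_0) = -72
  1·M_1 + 4·M_2 + 1·M_3 = 6(Δ_2 - Δ_1) = 72
Natural end conditions: M_0 = M_3 = 0.
Solving the tridiagonal system: M_0 = 0, M_1 = -24, M_2 = 24, M_3 = 0.
On [2, 3], g(x) = -1 + 8·(x - 2) + 0·(x - 2)² - 4·(x - 2)³.
With (x - 2) = 1/2: g(5/2) = 5/2.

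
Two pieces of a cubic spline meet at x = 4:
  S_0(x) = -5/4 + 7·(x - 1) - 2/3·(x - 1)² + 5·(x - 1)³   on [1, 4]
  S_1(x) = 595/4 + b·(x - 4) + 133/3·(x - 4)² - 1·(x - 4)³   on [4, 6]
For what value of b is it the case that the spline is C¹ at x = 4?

138

S_0'(x) = 7 - 4/3·(x - 1) + 15·(x - 1)², so S_0'(4) = 138. On the right, S_1'(4) = b, so b = 138.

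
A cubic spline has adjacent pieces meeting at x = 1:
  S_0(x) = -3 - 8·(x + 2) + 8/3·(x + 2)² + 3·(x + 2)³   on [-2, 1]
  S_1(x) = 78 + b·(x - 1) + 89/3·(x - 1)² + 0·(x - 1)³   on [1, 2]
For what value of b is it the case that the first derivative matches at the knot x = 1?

89

S_0'(x) = -8 + 16/3·(x + 2) + 9·(x + 2)², so S_0'(1) = 89. On the right, S_1'(1) = b, so b = 89.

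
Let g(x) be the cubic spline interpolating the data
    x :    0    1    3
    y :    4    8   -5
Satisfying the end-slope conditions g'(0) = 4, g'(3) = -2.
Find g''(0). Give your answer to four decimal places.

Let m_i = g''(x_i). Step sizes h_i = 1, 2; slopes of the chords Δ_i = (y_(i+1) - y_i)/h_i = 4, -13/2.
  1·m_0 + 6·m_1 + 2·m_2 = 6(Δ_1 - Δ_0) = -63
Clamped end conditions give two more equations: 2h_0·m_0 + h_0·m_1 = 6(Δ_0 - g'(0)) = 0 and h_1·m_1 + 2h_1·m_2 = 6(g'(3) - Δ_1) = 27.
Solving: m_0 = 17/2, m_1 = -17, m_2 = 61/4.

8.5000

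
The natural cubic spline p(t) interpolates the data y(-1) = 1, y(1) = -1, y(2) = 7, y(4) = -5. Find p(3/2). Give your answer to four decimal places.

Put M_i = p'' at the i-th knot. Here h = (2, 1, 2) and Δ = (-1, 8, -6), so the interior equations h_(i-1)·M_(i-1) + 2(h_(i-1)+h_i)·M_i + h_i·M_(i+1) = 6(Δ_i − Δ_(i-1)) read
  2·M_0 + 6·M_1 + 1·M_2 = 6(Δ_1 - Δ_0) = 54
  1·M_1 + 6·M_2 + 2·M_3 = 6(Δ_2 - Δ_1) = -84
Natural end conditions: M_0 = M_3 = 0.
Forward elimination and back-substitution give M_0 = 0, M_1 = 408/35, M_2 = -558/35, M_3 = 0.
On [1, 2], p(t) = -1 + 237/35·(t - 1) + 204/35·(t - 1)² - 23/5·(t - 1)³.
With (t - 1) = 1/2: p(3/2) = 183/56.

3.2679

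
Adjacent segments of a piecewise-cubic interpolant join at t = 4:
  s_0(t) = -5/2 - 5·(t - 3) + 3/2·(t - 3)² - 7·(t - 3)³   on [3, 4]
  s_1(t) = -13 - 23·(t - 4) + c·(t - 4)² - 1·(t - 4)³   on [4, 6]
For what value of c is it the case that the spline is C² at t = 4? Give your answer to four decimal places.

s_0''(t) = 3 - 42·(t - 3), so s_0''(4) = -39. On the right, s_1''(4) = 2c, so c = -39/2.

-19.5000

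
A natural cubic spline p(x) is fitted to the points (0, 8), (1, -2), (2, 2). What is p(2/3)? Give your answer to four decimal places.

0.0370

With M_i denoting the second derivative at x_i, h_i = 1, 1, and Δ_i = (y_(i+1) − y_i)/h_i = -10, 4:
  1·M_0 + 4·M_1 + 1·M_2 = 6(Δ_1 - Δ_0) = 84
Natural end conditions: M_0 = M_2 = 0.
Hence M_0 = 0, M_1 = 21, M_2 = 0.
On [0, 1], p(x) = 8 - 27/2·x + 0·x² + 7/2·x³.
With x = 2/3: p(2/3) = 1/27.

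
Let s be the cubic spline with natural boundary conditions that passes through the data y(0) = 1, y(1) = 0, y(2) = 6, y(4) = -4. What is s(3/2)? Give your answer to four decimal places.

2.9674

With m_i denoting the second derivative at x_i, h_i = 1, 1, 2, and Δ_i = (y_(i+1) − y_i)/h_i = -1, 6, -5:
  1·m_0 + 4·m_1 + 1·m_2 = 6(Δ_1 - Δ_0) = 42
  1·m_1 + 6·m_2 + 2·m_3 = 6(Δ_2 - Δ_1) = -66
Natural end conditions: m_0 = m_3 = 0.
Hence m_0 = 0, m_1 = 318/23, m_2 = -306/23, m_3 = 0.
On [1, 2], s(t) = 0 + 83/23·(t - 1) + 159/23·(t - 1)² - 104/23·(t - 1)³.
With (t - 1) = 1/2: s(3/2) = 273/92.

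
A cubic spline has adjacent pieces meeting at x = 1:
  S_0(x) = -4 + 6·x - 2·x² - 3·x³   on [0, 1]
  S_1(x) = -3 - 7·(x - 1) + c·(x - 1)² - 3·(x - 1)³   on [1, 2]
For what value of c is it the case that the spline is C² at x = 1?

S_0''(x) = -4 - 18·x, so S_0''(1) = -22. On the right, S_1''(1) = 2c, so c = -11.

-11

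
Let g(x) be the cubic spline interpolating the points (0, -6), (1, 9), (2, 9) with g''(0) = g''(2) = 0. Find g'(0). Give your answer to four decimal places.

With σ_i denoting the second derivative at x_i, h_i = 1, 1, and Δ_i = (y_(i+1) − y_i)/h_i = 15, 0:
  1·σ_0 + 4·σ_1 + 1·σ_2 = 6(Δ_1 - Δ_0) = -90
Natural end conditions: σ_0 = σ_2 = 0.
Solving the tridiagonal system: σ_0 = 0, σ_1 = -45/2, σ_2 = 0.
On [0, 1], g'(x) = b_0 + 2c_0·x + 3d_0·x² with b_0 = Δ_0 - h_0(2σ_0 + σ_1)/6 = 75/4, c_0 = σ_0/2 = 0, d_0 = (σ_1 - σ_0)/(6h_0) = -15/4. So g'(0) = 75/4.

18.7500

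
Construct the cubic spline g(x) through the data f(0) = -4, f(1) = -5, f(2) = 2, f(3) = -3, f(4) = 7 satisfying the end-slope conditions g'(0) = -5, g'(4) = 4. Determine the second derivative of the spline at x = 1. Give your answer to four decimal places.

19.7143

Let M_i = g''(x_i). Step sizes h_i = 1, 1, 1, 1; slopes of the chords Δ_i = (y_(i+1) - y_i)/h_i = -1, 7, -5, 10.
  1·M_0 + 4·M_1 + 1·M_2 = 6(Δ_1 - Δ_0) = 48
  1·M_1 + 4·M_2 + 1·M_3 = 6(Δ_2 - Δ_1) = -72
  1·M_2 + 4·M_3 + 1·M_4 = 6(Δ_3 - Δ_2) = 90
Clamped end conditions give two more equations: 2h_0·M_0 + h_0·M_1 = 6(Δ_0 - g'(0)) = 24 and h_3·M_3 + 2h_3·M_4 = 6(g'(4) - Δ_3) = -36.
Hence M_0 = 15/7, M_1 = 138/7, M_2 = -33, M_3 = 282/7, M_4 = -267/7.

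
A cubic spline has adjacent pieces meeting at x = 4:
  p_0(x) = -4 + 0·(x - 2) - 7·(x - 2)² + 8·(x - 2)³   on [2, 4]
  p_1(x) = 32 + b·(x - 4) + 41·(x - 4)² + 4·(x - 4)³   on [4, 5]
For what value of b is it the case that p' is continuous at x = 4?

68

p_0'(x) = 0 - 14·(x - 2) + 24·(x - 2)², so p_0'(4) = 68. On the right, p_1'(4) = b, so b = 68.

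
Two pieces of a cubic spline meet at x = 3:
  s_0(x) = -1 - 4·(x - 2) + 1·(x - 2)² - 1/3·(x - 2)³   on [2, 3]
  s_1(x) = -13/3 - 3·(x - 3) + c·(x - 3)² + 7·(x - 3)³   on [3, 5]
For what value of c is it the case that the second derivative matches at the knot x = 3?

0

s_0''(x) = 2 - 2·(x - 2), so s_0''(3) = 0. On the right, s_1''(3) = 2c, so c = 0.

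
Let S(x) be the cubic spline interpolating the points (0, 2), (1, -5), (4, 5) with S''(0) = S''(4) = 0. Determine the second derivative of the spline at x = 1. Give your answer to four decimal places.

7.7500

Write M_i for S''(x_i). With h_i = 1, 3 and divided differences Δ_i = -7, 10/3, the continuity of S' gives the tridiagonal system
  1·M_0 + 8·M_1 + 3·M_2 = 6(Δ_1 - Δ_0) = 62
Natural end conditions: M_0 = M_2 = 0.
Hence M_0 = 0, M_1 = 31/4, M_2 = 0.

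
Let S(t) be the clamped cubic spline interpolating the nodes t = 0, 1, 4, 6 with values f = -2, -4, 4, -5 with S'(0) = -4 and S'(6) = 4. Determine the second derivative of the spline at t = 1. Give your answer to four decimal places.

Put M_i = S'' at the i-th knot. Here h = (1, 3, 2) and Δ = (-2, 8/3, -9/2), so the interior equations h_(i-1)·M_(i-1) + 2(h_(i-1)+h_i)·M_i + h_i·M_(i+1) = 6(Δ_i − Δ_(i-1)) read
  1·M_0 + 8·M_1 + 3·M_2 = 6(Δ_1 - Δ_0) = 28
  3·M_1 + 10·M_2 + 2·M_3 = 6(Δ_2 - Δ_1) = -43
Clamped end conditions give two more equations: 2h_0·M_0 + h_0·M_1 = 6(Δ_0 - S'(0)) = 12 and h_2·M_2 + 2h_2·M_3 = 6(S'(6) - Δ_2) = 51.
Hence M_0 = 199/78, M_1 = 269/39, M_2 = -773/78, M_3 = 1381/78.

6.8974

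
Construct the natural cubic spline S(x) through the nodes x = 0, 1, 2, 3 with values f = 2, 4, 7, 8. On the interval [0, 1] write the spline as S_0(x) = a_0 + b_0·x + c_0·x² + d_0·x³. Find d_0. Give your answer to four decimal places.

0.4000

Write m_i for S''(x_i). With h_i = 1, 1, 1 and divided differences Δ_i = 2, 3, 1, the continuity of S' gives the tridiagonal system
  1·m_0 + 4·m_1 + 1·m_2 = 6(Δ_1 - Δ_0) = 6
  1·m_1 + 4·m_2 + 1·m_3 = 6(Δ_2 - Δ_1) = -12
Natural end conditions: m_0 = m_3 = 0.
Forward elimination and back-substitution give m_0 = 0, m_1 = 12/5, m_2 = -18/5, m_3 = 0.
On [0, 1], with S_0(x) = a_0 + b_0·x + c_0·x² + d_0·x³: c_0 = m_0/2 = 0, d_0 = (m_1 - m_0)/(6h_0) = 2/5, b_0 = Δ_0 - h_0(2m_0 + m_1)/6 = 8/5.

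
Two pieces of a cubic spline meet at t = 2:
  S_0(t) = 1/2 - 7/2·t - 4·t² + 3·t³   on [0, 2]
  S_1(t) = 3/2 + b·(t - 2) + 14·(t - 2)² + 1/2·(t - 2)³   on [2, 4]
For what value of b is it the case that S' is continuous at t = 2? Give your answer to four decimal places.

S_0'(t) = -7/2 - 8·t + 9·t², so S_0'(2) = 33/2. On the right, S_1'(2) = b, so b = 33/2.

16.5000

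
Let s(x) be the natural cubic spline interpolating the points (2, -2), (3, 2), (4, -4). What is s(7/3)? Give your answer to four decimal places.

Put m_i = s'' at the i-th knot. Here h = (1, 1) and Δ = (4, -6), so the interior equations h_(i-1)·m_(i-1) + 2(h_(i-1)+h_i)·m_i + h_i·m_(i+1) = 6(Δ_i − Δ_(i-1)) read
  1·m_0 + 4·m_1 + 1·m_2 = 6(Δ_1 - Δ_0) = -60
Natural end conditions: m_0 = m_2 = 0.
Solving: m_0 = 0, m_1 = -15, m_2 = 0.
On [2, 3], s(x) = -2 + 13/2·(x - 2) + 0·(x - 2)² - 5/2·(x - 2)³.
With (x - 2) = 1/3: s(7/3) = 2/27.

0.0741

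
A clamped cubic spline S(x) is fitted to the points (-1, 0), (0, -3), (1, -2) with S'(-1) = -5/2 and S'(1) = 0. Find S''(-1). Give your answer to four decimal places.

-6.2500

With M_i denoting the second derivative at x_i, h_i = 1, 1, and Δ_i = (y_(i+1) − y_i)/h_i = -3, 1:
  1·M_0 + 4·M_1 + 1·M_2 = 6(Δ_1 - Δ_0) = 24
Clamped end conditions give two more equations: 2h_0·M_0 + h_0·M_1 = 6(Δ_0 - S'(-1)) = -3 and h_1·M_1 + 2h_1·M_2 = 6(S'(1) - Δ_1) = -6.
Hence M_0 = -25/4, M_1 = 19/2, M_2 = -31/4.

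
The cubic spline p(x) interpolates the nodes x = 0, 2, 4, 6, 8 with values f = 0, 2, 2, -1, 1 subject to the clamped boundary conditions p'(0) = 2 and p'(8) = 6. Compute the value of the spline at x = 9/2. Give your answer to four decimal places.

1.4568

With M_i denoting the second derivative at x_i, h_i = 2, 2, 2, 2, and Δ_i = (y_(i+1) − y_i)/h_i = 1, 0, -3/2, 1:
  2·M_0 + 8·M_1 + 2·M_2 = 6(Δ_1 - Δ_0) = -6
  2·M_1 + 8·M_2 + 2·M_3 = 6(Δ_2 - Δ_1) = -9
  2·M_2 + 8·M_3 + 2·M_4 = 6(Δ_3 - Δ_2) = 15
Clamped end conditions give two more equations: 2h_0·M_0 + h_0·M_1 = 6(Δ_0 - p'(0)) = -6 and h_3·M_3 + 2h_3·M_4 = 6(p'(8) - Δ_3) = 30.
Solving: M_0 = -163/112, M_1 = -5/56, M_2 = -19/16, M_3 = 19/56, M_4 = 821/112.
On [4, 6], p(x) = 2 - 23/28·(x - 4) - 19/32·(x - 4)² + 57/448·(x - 4)³.
With (x - 4) = 1/2: p(9/2) = 5221/3584.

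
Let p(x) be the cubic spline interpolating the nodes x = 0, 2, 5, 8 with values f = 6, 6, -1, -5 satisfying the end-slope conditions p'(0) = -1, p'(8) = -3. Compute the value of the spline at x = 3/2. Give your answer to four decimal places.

6.1135

Write M_i for p''(x_i). With h_i = 2, 3, 3 and divided differences Δ_i = 0, -7/3, -4/3, the continuity of p' gives the tridiagonal system
  2·M_0 + 10·M_1 + 3·M_2 = 6(Δ_1 - Δ_0) = -14
  3·M_1 + 12·M_2 + 3·M_3 = 6(Δ_2 - Δ_1) = 6
Clamped end conditions give two more equations: 2h_0·M_0 + h_0·M_1 = 6(Δ_0 - p'(0)) = 6 and h_2·M_2 + 2h_2·M_3 = 6(p'(8) - Δ_2) = -10.
Forward elimination and back-substitution give M_0 = 52/19, M_1 = -47/19, M_2 = 100/57, M_3 = -145/57.
On [0, 2], p(x) = 6 - 1·x + 26/19·x² - 33/76·x³.
With x = 3/2: p(3/2) = 3717/608.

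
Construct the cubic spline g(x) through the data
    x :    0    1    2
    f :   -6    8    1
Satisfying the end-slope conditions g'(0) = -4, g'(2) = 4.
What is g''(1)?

-71

With M_i denoting the second derivative at x_i, h_i = 1, 1, and Δ_i = (y_(i+1) − y_i)/h_i = 14, -7:
  1·M_0 + 4·M_1 + 1·M_2 = 6(Δ_1 - Δ_0) = -126
Clamped end conditions give two more equations: 2h_0·M_0 + h_0·M_1 = 6(Δ_0 - g'(0)) = 108 and h_1·M_1 + 2h_1·M_2 = 6(g'(2) - Δ_1) = 66.
Hence M_0 = 179/2, M_1 = -71, M_2 = 137/2.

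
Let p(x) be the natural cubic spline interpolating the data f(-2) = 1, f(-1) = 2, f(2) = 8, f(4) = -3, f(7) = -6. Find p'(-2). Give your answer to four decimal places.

Write M_i for p''(x_i). With h_i = 1, 3, 2, 3 and divided differences Δ_i = 1, 2, -11/2, -1, the continuity of p' gives the tridiagonal system
  1·M_0 + 8·M_1 + 3·M_2 = 6(Δ_1 - Δ_0) = 6
  3·M_1 + 10·M_2 + 2·M_3 = 6(Δ_2 - Δ_1) = -45
  2·M_2 + 10·M_3 + 3·M_4 = 6(Δ_3 - Δ_2) = 27
Natural end conditions: M_0 = M_4 = 0.
Hence M_0 = 0, M_1 = 348/113, M_2 = -702/113, M_3 = 891/226, M_4 = 0.
On [-2, -1], p'(x) = b_0 + 2c_0·(x + 2) + 3d_0·(x + 2)² with b_0 = Δ_0 - h_0(2M_0 + M_1)/6 = 55/113, c_0 = M_0/2 = 0, d_0 = (M_1 - M_0)/(6h_0) = 58/113. So p'(-2) = 55/113.

0.4867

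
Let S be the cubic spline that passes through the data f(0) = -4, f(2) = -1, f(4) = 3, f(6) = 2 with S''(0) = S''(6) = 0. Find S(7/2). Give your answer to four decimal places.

Let m_i = S''(x_i). Step sizes h_i = 2, 2, 2; slopes of the chords Δ_i = (y_(i+1) - y_i)/h_i = 3/2, 2, -1/2.
  2·m_0 + 8·m_1 + 2·m_2 = 6(Δ_1 - Δ_0) = 3
  2·m_1 + 8·m_2 + 2·m_3 = 6(Δ_2 - Δ_1) = -15
Natural end conditions: m_0 = m_3 = 0.
Solving the tridiagonal system: m_0 = 0, m_1 = 9/10, m_2 = -21/10, m_3 = 0.
On [2, 4], S(t) = -1 + 21/10·(t - 2) + 9/20·(t - 2)² - 1/4·(t - 2)³.
With (t - 2) = 3/2: S(7/2) = 371/160.

2.3188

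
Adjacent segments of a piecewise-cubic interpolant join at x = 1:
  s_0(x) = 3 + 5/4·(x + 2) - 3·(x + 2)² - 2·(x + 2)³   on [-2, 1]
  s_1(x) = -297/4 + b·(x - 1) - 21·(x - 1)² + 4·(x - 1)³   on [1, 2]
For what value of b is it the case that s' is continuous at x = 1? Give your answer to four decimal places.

-70.7500

s_0'(x) = 5/4 - 6·(x + 2) - 6·(x + 2)², so s_0'(1) = -283/4. On the right, s_1'(1) = b, so b = -283/4.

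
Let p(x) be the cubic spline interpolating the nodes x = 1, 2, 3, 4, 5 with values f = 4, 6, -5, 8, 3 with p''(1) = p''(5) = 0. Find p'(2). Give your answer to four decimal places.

Write M_i for p''(x_i). With h_i = 1, 1, 1, 1 and divided differences Δ_i = 2, -11, 13, -5, the continuity of p' gives the tridiagonal system
  1·M_0 + 4·M_1 + 1·M_2 = 6(Δ_1 - Δ_0) = -78
  1·M_1 + 4·M_2 + 1·M_3 = 6(Δ_2 - Δ_1) = 144
  1·M_2 + 4·M_3 + 1·M_4 = 6(Δ_3 - Δ_2) = -108
Natural end conditions: M_0 = M_4 = 0.
Forward elimination and back-substitution give M_0 = 0, M_1 = -927/28, M_2 = 381/7, M_3 = -1137/28, M_4 = 0.
On [2, 3], p'(x) = b_1 + 2c_1·(x - 2) + 3d_1·(x - 2)² with b_1 = Δ_1 - h_1(2M_1 + M_2)/6 = -253/28, c_1 = M_1/2 = -927/56, d_1 = (M_2 - M_1)/(6h_1) = 817/56. So p'(2) = -253/28.

-9.0357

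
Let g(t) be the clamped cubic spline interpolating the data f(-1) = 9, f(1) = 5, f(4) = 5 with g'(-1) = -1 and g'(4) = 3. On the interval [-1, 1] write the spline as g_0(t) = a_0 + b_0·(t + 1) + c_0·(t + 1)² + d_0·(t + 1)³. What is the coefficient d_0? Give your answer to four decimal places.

With M_i denoting the second derivative at x_i, h_i = 2, 3, and Δ_i = (y_(i+1) − y_i)/h_i = -2, 0:
  2·M_0 + 10·M_1 + 3·M_2 = 6(Δ_1 - Δ_0) = 12
Clamped end conditions give two more equations: 2h_0·M_0 + h_0·M_1 = 6(Δ_0 - g'(-1)) = -6 and h_1·M_1 + 2h_1·M_2 = 6(g'(4) - Δ_1) = 18.
Forward elimination and back-substitution give M_0 = -19/10, M_1 = 4/5, M_2 = 13/5.
On [-1, 1], with g_0(t) = a_0 + b_0·(t + 1) + c_0·(t + 1)² + d_0·(t + 1)³: c_0 = M_0/2 = -19/20, d_0 = (M_1 - M_0)/(6h_0) = 9/40, b_0 = Δ_0 - h_0(2M_0 + M_1)/6 = -1.

0.2250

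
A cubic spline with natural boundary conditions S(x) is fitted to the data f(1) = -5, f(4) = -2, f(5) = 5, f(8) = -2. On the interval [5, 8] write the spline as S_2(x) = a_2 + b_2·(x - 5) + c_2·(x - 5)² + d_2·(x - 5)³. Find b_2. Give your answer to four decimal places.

Let m_i = S''(x_i). Step sizes h_i = 3, 1, 3; slopes of the chords Δ_i = (y_(i+1) - y_i)/h_i = 1, 7, -7/3.
  3·m_0 + 8·m_1 + 1·m_2 = 6(Δ_1 - Δ_0) = 36
  1·m_1 + 8·m_2 + 3·m_3 = 6(Δ_2 - Δ_1) = -56
Natural end conditions: m_0 = m_3 = 0.
Forward elimination and back-substitution give m_0 = 0, m_1 = 344/63, m_2 = -484/63, m_3 = 0.
On [5, 8], with S_2(x) = a_2 + b_2·(x - 5) + c_2·(x - 5)² + d_2·(x - 5)³: c_2 = m_2/2 = -242/63, d_2 = (m_3 - m_2)/(6h_2) = 242/567, b_2 = Δ_2 - h_2(2m_2 + m_3)/6 = 337/63.

5.3492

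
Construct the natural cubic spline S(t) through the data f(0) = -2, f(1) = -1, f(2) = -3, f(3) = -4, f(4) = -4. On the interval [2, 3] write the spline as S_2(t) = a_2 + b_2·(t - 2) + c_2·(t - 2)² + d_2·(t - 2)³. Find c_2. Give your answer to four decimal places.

1.2857

Write σ_i for S''(x_i). With h_i = 1, 1, 1, 1 and divided differences Δ_i = 1, -2, -1, 0, the continuity of S' gives the tridiagonal system
  1·σ_0 + 4·σ_1 + 1·σ_2 = 6(Δ_1 - Δ_0) = -18
  1·σ_1 + 4·σ_2 + 1·σ_3 = 6(Δ_2 - Δ_1) = 6
  1·σ_2 + 4·σ_3 + 1·σ_4 = 6(Δ_3 - Δ_2) = 6
Natural end conditions: σ_0 = σ_4 = 0.
Hence σ_0 = 0, σ_1 = -36/7, σ_2 = 18/7, σ_3 = 6/7, σ_4 = 0.
On [2, 3], with S_2(t) = a_2 + b_2·(t - 2) + c_2·(t - 2)² + d_2·(t - 2)³: c_2 = σ_2/2 = 9/7, d_2 = (σ_3 - σ_2)/(6h_2) = -2/7, b_2 = Δ_2 - h_2(2σ_2 + σ_3)/6 = -2.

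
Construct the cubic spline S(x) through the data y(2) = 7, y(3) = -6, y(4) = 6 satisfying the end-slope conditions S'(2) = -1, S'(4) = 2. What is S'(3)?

-1

With m_i denoting the second derivative at x_i, h_i = 1, 1, and Δ_i = (y_(i+1) − y_i)/h_i = -13, 12:
  1·m_0 + 4·m_1 + 1·m_2 = 6(Δ_1 - Δ_0) = 150
Clamped end conditions give two more equations: 2h_0·m_0 + h_0·m_1 = 6(Δ_0 - S'(2)) = -72 and h_1·m_1 + 2h_1·m_2 = 6(S'(4) - Δ_1) = -60.
Solving: m_0 = -72, m_1 = 72, m_2 = -66.
On [3, 4], S'(x) = b_1 + 2c_1·(x - 3) + 3d_1·(x - 3)² with b_1 = Δ_1 - h_1(2m_1 + m_2)/6 = -1, c_1 = m_1/2 = 36, d_1 = (m_2 - m_1)/(6h_1) = -23. So S'(3) = -1.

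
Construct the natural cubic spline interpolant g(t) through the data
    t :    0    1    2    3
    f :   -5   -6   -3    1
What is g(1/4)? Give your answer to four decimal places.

-5.4844

Put M_i = g'' at the i-th knot. Here h = (1, 1, 1) and Δ = (-1, 3, 4), so the interior equations h_(i-1)·M_(i-1) + 2(h_(i-1)+h_i)·M_i + h_i·M_(i+1) = 6(Δ_i − Δ_(i-1)) read
  1·M_0 + 4·M_1 + 1·M_2 = 6(Δ_1 - Δ_0) = 24
  1·M_1 + 4·M_2 + 1·M_3 = 6(Δ_2 - Δ_1) = 6
Natural end conditions: M_0 = M_3 = 0.
Forward elimination and back-substitution give M_0 = 0, M_1 = 6, M_2 = 0, M_3 = 0.
On [0, 1], g(t) = -5 - 2·t + 0·t² + 1·t³.
With t = 1/4: g(1/4) = -351/64.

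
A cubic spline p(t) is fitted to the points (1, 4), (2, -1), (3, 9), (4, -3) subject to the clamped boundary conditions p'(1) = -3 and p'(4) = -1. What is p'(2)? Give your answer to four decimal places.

5.1333

Write σ_i for p''(x_i). With h_i = 1, 1, 1 and divided differences Δ_i = -5, 10, -12, the continuity of p' gives the tridiagonal system
  1·σ_0 + 4·σ_1 + 1·σ_2 = 6(Δ_1 - Δ_0) = 90
  1·σ_1 + 4·σ_2 + 1·σ_3 = 6(Δ_2 - Δ_1) = -132
Clamped end conditions give two more equations: 2h_0·σ_0 + h_0·σ_1 = 6(Δ_0 - p'(1)) = -12 and h_2·σ_2 + 2h_2·σ_3 = 6(p'(4) - Δ_2) = 66.
Solving the tridiagonal system: σ_0 = -424/15, σ_1 = 668/15, σ_2 = -898/15, σ_3 = 944/15.
On [2, 3], p'(t) = b_1 + 2c_1·(t - 2) + 3d_1·(t - 2)² with b_1 = Δ_1 - h_1(2σ_1 + σ_2)/6 = 77/15, c_1 = σ_1/2 = 334/15, d_1 = (σ_2 - σ_1)/(6h_1) = -87/5. So p'(2) = 77/15.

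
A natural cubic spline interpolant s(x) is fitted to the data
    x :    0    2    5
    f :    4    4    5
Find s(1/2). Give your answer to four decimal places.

3.9688

With M_i denoting the second derivative at x_i, h_i = 2, 3, and Δ_i = (y_(i+1) − y_i)/h_i = 0, 1/3:
  2·M_0 + 10·M_1 + 3·M_2 = 6(Δ_1 - Δ_0) = 2
Natural end conditions: M_0 = M_2 = 0.
Solving the tridiagonal system: M_0 = 0, M_1 = 1/5, M_2 = 0.
On [0, 2], s(x) = 4 - 1/15·x + 0·x² + 1/60·x³.
With x = 1/2: s(1/2) = 127/32.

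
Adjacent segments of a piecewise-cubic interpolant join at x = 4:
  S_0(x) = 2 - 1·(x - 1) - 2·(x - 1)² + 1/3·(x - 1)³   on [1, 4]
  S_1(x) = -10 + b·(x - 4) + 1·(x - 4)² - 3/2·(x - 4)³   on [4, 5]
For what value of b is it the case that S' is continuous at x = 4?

-4

S_0'(x) = -1 - 4·(x - 1) + 1·(x - 1)², so S_0'(4) = -4. On the right, S_1'(4) = b, so b = -4.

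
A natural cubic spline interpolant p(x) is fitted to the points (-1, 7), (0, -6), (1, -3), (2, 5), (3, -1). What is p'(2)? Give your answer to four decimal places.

With σ_i denoting the second derivative at x_i, h_i = 1, 1, 1, 1, and Δ_i = (y_(i+1) − y_i)/h_i = -13, 3, 8, -6:
  1·σ_0 + 4·σ_1 + 1·σ_2 = 6(Δ_1 - Δ_0) = 96
  1·σ_1 + 4·σ_2 + 1·σ_3 = 6(Δ_2 - Δ_1) = 30
  1·σ_2 + 4·σ_3 + 1·σ_4 = 6(Δ_3 - Δ_2) = -84
Natural end conditions: σ_0 = σ_4 = 0.
Hence σ_0 = 0, σ_1 = 309/14, σ_2 = 54/7, σ_3 = -321/14, σ_4 = 0.
On [2, 3], p'(x) = b_3 + 2c_3·(x - 2) + 3d_3·(x - 2)² with b_3 = Δ_3 - h_3(2σ_3 + σ_4)/6 = 23/14, c_3 = σ_3/2 = -321/28, d_3 = (σ_4 - σ_3)/(6h_3) = 107/28. So p'(2) = 23/14.

1.6429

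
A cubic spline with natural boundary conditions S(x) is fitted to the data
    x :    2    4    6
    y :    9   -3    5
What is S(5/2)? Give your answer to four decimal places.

Put σ_i = S'' at the i-th knot. Here h = (2, 2) and Δ = (-6, 4), so the interior equations h_(i-1)·σ_(i-1) + 2(h_(i-1)+h_i)·σ_i + h_i·σ_(i+1) = 6(Δ_i − Δ_(i-1)) read
  2·σ_0 + 8·σ_1 + 2·σ_2 = 6(Δ_1 - Δ_0) = 60
Natural end conditions: σ_0 = σ_2 = 0.
Forward elimination and back-substitution give σ_0 = 0, σ_1 = 15/2, σ_2 = 0.
On [2, 4], S(x) = 9 - 17/2·(x - 2) + 0·(x - 2)² + 5/8·(x - 2)³.
With (x - 2) = 1/2: S(5/2) = 309/64.

4.8281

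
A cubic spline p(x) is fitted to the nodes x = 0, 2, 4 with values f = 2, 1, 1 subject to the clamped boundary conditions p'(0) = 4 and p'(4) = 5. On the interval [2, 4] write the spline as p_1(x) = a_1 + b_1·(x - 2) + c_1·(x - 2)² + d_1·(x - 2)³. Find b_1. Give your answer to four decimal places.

Write M_i for p''(x_i). With h_i = 2, 2 and divided differences Δ_i = -1/2, 0, the continuity of p' gives the tridiagonal system
  2·M_0 + 8·M_1 + 2·M_2 = 6(Δ_1 - Δ_0) = 3
Clamped end conditions give two more equations: 2h_0·M_0 + h_0·M_1 = 6(Δ_0 - p'(0)) = -27 and h_1·M_1 + 2h_1·M_2 = 6(p'(4) - Δ_1) = 30.
Solving: M_0 = -55/8, M_1 = 1/4, M_2 = 59/8.
On [2, 4], with p_1(x) = a_1 + b_1·(x - 2) + c_1·(x - 2)² + d_1·(x - 2)³: c_1 = M_1/2 = 1/8, d_1 = (M_2 - M_1)/(6h_1) = 19/32, b_1 = Δ_1 - h_1(2M_1 + M_2)/6 = -21/8.

-2.6250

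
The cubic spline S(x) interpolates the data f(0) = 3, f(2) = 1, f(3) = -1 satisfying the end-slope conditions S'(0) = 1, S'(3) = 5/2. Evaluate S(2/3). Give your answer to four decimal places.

With m_i denoting the second derivative at x_i, h_i = 2, 1, and Δ_i = (y_(i+1) − y_i)/h_i = -1, -2:
  2·m_0 + 6·m_1 + 1·m_2 = 6(Δ_1 - Δ_0) = -6
Clamped end conditions give two more equations: 2h_0·m_0 + h_0·m_1 = 6(Δ_0 - S'(0)) = -12 and h_1·m_1 + 2h_1·m_2 = 6(S'(3) - Δ_1) = 27.
Solving: m_0 = -3/2, m_1 = -3, m_2 = 15.
On [0, 2], S(x) = 3 + 1·x - 3/4·x² - 1/8·x³.
With x = 2/3: S(2/3) = 89/27.

3.2963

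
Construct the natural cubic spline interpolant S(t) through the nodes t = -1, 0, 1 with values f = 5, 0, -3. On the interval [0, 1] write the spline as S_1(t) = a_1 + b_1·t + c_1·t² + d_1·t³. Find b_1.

Write M_i for S''(x_i). With h_i = 1, 1 and divided differences Δ_i = -5, -3, the continuity of S' gives the tridiagonal system
  1·M_0 + 4·M_1 + 1·M_2 = 6(Δ_1 - Δ_0) = 12
Natural end conditions: M_0 = M_2 = 0.
Solving: M_0 = 0, M_1 = 3, M_2 = 0.
On [0, 1], with S_1(t) = a_1 + b_1·t + c_1·t² + d_1·t³: c_1 = M_1/2 = 3/2, d_1 = (M_2 - M_1)/(6h_1) = -1/2, b_1 = Δ_1 - h_1(2M_1 + M_2)/6 = -4.

-4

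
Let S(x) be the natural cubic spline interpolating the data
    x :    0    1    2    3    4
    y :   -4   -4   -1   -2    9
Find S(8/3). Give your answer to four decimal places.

Let M_i = S''(x_i). Step sizes h_i = 1, 1, 1, 1; slopes of the chords Δ_i = (y_(i+1) - y_i)/h_i = 0, 3, -1, 11.
  1·M_0 + 4·M_1 + 1·M_2 = 6(Δ_1 - Δ_0) = 18
  1·M_1 + 4·M_2 + 1·M_3 = 6(Δ_2 - Δ_1) = -24
  1·M_2 + 4·M_3 + 1·M_4 = 6(Δ_3 - Δ_2) = 72
Natural end conditions: M_0 = M_4 = 0.
Solving: M_0 = 0, M_1 = 219/28, M_2 = -93/7, M_3 = 597/28, M_4 = 0.
On [2, 3], S(x) = -1 - 1/8·(x - 2) - 93/14·(x - 2)² + 323/56·(x - 2)³.
With (x - 2) = 2/3: S(8/3) = -1759/756.

-2.3267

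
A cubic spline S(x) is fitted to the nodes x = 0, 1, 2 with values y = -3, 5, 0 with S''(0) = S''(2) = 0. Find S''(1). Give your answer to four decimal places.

-19.5000

With σ_i denoting the second derivative at x_i, h_i = 1, 1, and Δ_i = (y_(i+1) − y_i)/h_i = 8, -5:
  1·σ_0 + 4·σ_1 + 1·σ_2 = 6(Δ_1 - Δ_0) = -78
Natural end conditions: σ_0 = σ_2 = 0.
Forward elimination and back-substitution give σ_0 = 0, σ_1 = -39/2, σ_2 = 0.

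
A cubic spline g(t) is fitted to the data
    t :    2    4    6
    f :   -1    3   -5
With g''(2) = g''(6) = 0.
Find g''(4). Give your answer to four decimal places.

-4.5000

With M_i denoting the second derivative at x_i, h_i = 2, 2, and Δ_i = (y_(i+1) − y_i)/h_i = 2, -4:
  2·M_0 + 8·M_1 + 2·M_2 = 6(Δ_1 - Δ_0) = -36
Natural end conditions: M_0 = M_2 = 0.
Hence M_0 = 0, M_1 = -9/2, M_2 = 0.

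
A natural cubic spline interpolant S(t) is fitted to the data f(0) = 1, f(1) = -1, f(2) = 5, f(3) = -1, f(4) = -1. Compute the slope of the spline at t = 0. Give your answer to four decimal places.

-5.1071

Write σ_i for S''(x_i). With h_i = 1, 1, 1, 1 and divided differences Δ_i = -2, 6, -6, 0, the continuity of S' gives the tridiagonal system
  1·σ_0 + 4·σ_1 + 1·σ_2 = 6(Δ_1 - Δ_0) = 48
  1·σ_1 + 4·σ_2 + 1·σ_3 = 6(Δ_2 - Δ_1) = -72
  1·σ_2 + 4·σ_3 + 1·σ_4 = 6(Δ_3 - Δ_2) = 36
Natural end conditions: σ_0 = σ_4 = 0.
Hence σ_0 = 0, σ_1 = 261/14, σ_2 = -186/7, σ_3 = 219/14, σ_4 = 0.
On [0, 1], S'(t) = b_0 + 2c_0·t + 3d_0·t² with b_0 = Δ_0 - h_0(2σ_0 + σ_1)/6 = -143/28, c_0 = σ_0/2 = 0, d_0 = (σ_1 - σ_0)/(6h_0) = 87/28. So S'(0) = -143/28.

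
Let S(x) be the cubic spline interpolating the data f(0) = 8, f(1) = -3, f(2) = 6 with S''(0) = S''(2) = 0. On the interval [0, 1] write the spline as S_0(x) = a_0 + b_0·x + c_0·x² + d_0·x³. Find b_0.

-16

With M_i denoting the second derivative at x_i, h_i = 1, 1, and Δ_i = (y_(i+1) − y_i)/h_i = -11, 9:
  1·M_0 + 4·M_1 + 1·M_2 = 6(Δ_1 - Δ_0) = 120
Natural end conditions: M_0 = M_2 = 0.
Solving: M_0 = 0, M_1 = 30, M_2 = 0.
On [0, 1], with S_0(x) = a_0 + b_0·x + c_0·x² + d_0·x³: c_0 = M_0/2 = 0, d_0 = (M_1 - M_0)/(6h_0) = 5, b_0 = Δ_0 - h_0(2M_0 + M_1)/6 = -16.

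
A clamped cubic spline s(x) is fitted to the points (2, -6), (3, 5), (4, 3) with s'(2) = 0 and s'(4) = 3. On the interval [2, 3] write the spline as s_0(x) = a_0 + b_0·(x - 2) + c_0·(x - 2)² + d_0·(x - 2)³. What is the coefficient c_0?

27

Put m_i = s'' at the i-th knot. Here h = (1, 1) and Δ = (11, -2), so the interior equations h_(i-1)·m_(i-1) + 2(h_(i-1)+h_i)·m_i + h_i·m_(i+1) = 6(Δ_i − Δ_(i-1)) read
  1·m_0 + 4·m_1 + 1·m_2 = 6(Δ_1 - Δ_0) = -78
Clamped end conditions give two more equations: 2h_0·m_0 + h_0·m_1 = 6(Δ_0 - s'(2)) = 66 and h_1·m_1 + 2h_1·m_2 = 6(s'(4) - Δ_1) = 30.
Solving the tridiagonal system: m_0 = 54, m_1 = -42, m_2 = 36.
On [2, 3], with s_0(x) = a_0 + b_0·(x - 2) + c_0·(x - 2)² + d_0·(x - 2)³: c_0 = m_0/2 = 27, d_0 = (m_1 - m_0)/(6h_0) = -16, b_0 = Δ_0 - h_0(2m_0 + m_1)/6 = 0.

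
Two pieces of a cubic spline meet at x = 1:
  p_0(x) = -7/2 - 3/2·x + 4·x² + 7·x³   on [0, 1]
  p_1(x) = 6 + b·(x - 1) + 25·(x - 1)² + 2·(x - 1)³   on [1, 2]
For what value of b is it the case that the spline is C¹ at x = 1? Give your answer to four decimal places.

27.5000

p_0'(x) = -3/2 + 8·x + 21·x², so p_0'(1) = 55/2. On the right, p_1'(1) = b, so b = 55/2.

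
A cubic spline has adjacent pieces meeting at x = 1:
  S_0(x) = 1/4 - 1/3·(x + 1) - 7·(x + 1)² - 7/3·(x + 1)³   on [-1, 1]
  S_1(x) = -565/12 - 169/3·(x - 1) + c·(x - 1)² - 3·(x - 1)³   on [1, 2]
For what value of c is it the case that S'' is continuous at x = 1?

-21

S_0''(x) = -14 - 14·(x + 1), so S_0''(1) = -42. On the right, S_1''(1) = 2c, so c = -21.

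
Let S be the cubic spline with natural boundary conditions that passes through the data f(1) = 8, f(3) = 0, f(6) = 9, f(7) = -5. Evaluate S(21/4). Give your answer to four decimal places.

11.5154

Write M_i for S''(x_i). With h_i = 2, 3, 1 and divided differences Δ_i = -4, 3, -14, the continuity of S' gives the tridiagonal system
  2·M_0 + 10·M_1 + 3·M_2 = 6(Δ_1 - Δ_0) = 42
  3·M_1 + 8·M_2 + 1·M_3 = 6(Δ_2 - Δ_1) = -102
Natural end conditions: M_0 = M_3 = 0.
Solving: M_0 = 0, M_1 = 642/71, M_2 = -1146/71, M_3 = 0.
On [3, 6], S(x) = 0 + 144/71·(x - 3) + 321/71·(x - 3)² - 298/213·(x - 3)³.
With (x - 3) = 9/4: S(21/4) = 26163/2272.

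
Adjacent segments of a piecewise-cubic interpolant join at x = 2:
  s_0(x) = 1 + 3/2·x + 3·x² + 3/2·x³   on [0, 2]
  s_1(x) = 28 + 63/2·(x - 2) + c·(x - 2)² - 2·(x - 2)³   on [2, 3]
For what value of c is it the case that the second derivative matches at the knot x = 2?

12

s_0''(x) = 6 + 9·x, so s_0''(2) = 24. On the right, s_1''(2) = 2c, so c = 12.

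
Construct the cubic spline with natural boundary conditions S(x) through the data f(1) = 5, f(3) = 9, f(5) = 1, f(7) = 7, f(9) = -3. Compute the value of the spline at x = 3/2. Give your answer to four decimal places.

7.0547

Put σ_i = S'' at the i-th knot. Here h = (2, 2, 2, 2) and Δ = (2, -4, 3, -5), so the interior equations h_(i-1)·σ_(i-1) + 2(h_(i-1)+h_i)·σ_i + h_i·σ_(i+1) = 6(Δ_i − Δ_(i-1)) read
  2·σ_0 + 8·σ_1 + 2·σ_2 = 6(Δ_1 - Δ_0) = -36
  2·σ_1 + 8·σ_2 + 2·σ_3 = 6(Δ_2 - Δ_1) = 42
  2·σ_2 + 8·σ_3 + 2·σ_4 = 6(Δ_3 - Δ_2) = -48
Natural end conditions: σ_0 = σ_4 = 0.
Forward elimination and back-substitution give σ_0 = 0, σ_1 = -27/4, σ_2 = 9, σ_3 = -33/4, σ_4 = 0.
On [1, 3], S(x) = 5 + 17/4·(x - 1) + 0·(x - 1)² - 9/16·(x - 1)³.
With (x - 1) = 1/2: S(3/2) = 903/128.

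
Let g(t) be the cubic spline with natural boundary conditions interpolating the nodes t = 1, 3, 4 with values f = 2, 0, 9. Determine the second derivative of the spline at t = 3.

Write M_i for g''(x_i). With h_i = 2, 1 and divided differences Δ_i = -1, 9, the continuity of g' gives the tridiagonal system
  2·M_0 + 6·M_1 + 1·M_2 = 6(Δ_1 - Δ_0) = 60
Natural end conditions: M_0 = M_2 = 0.
Forward elimination and back-substitution give M_0 = 0, M_1 = 10, M_2 = 0.

10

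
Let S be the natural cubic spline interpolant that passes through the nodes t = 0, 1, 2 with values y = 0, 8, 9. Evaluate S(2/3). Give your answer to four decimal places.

5.9815

Put m_i = S'' at the i-th knot. Here h = (1, 1) and Δ = (8, 1), so the interior equations h_(i-1)·m_(i-1) + 2(h_(i-1)+h_i)·m_i + h_i·m_(i+1) = 6(Δ_i − Δ_(i-1)) read
  1·m_0 + 4·m_1 + 1·m_2 = 6(Δ_1 - Δ_0) = -42
Natural end conditions: m_0 = m_2 = 0.
Forward elimination and back-substitution give m_0 = 0, m_1 = -21/2, m_2 = 0.
On [0, 1], S(t) = 0 + 39/4·t + 0·t² - 7/4·t³.
With t = 2/3: S(2/3) = 323/54.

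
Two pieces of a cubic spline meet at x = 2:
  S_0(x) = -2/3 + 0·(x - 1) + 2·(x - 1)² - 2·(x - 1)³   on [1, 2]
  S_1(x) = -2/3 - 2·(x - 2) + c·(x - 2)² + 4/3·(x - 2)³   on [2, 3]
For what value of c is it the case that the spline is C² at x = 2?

S_0''(x) = 4 - 12·(x - 1), so S_0''(2) = -8. On the right, S_1''(2) = 2c, so c = -4.

-4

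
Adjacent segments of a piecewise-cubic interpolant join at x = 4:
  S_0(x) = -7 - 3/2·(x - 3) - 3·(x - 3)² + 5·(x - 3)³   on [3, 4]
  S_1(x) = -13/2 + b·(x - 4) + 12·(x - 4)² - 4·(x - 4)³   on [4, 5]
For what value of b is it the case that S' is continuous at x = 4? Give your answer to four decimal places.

7.5000

S_0'(x) = -3/2 - 6·(x - 3) + 15·(x - 3)², so S_0'(4) = 15/2. On the right, S_1'(4) = b, so b = 15/2.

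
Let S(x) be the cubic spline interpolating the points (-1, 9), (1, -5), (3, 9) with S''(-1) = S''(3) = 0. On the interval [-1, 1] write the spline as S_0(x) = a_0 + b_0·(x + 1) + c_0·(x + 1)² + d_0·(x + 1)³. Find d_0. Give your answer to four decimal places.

0.8750

With M_i denoting the second derivative at x_i, h_i = 2, 2, and Δ_i = (y_(i+1) − y_i)/h_i = -7, 7:
  2·M_0 + 8·M_1 + 2·M_2 = 6(Δ_1 - Δ_0) = 84
Natural end conditions: M_0 = M_2 = 0.
Solving the tridiagonal system: M_0 = 0, M_1 = 21/2, M_2 = 0.
On [-1, 1], with S_0(x) = a_0 + b_0·(x + 1) + c_0·(x + 1)² + d_0·(x + 1)³: c_0 = M_0/2 = 0, d_0 = (M_1 - M_0)/(6h_0) = 7/8, b_0 = Δ_0 - h_0(2M_0 + M_1)/6 = -21/2.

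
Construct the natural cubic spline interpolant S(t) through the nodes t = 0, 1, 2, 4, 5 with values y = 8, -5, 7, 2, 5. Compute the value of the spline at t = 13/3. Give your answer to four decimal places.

Put M_i = S'' at the i-th knot. Here h = (1, 1, 2, 1) and Δ = (-13, 12, -5/2, 3), so the interior equations h_(i-1)·M_(i-1) + 2(h_(i-1)+h_i)·M_i + h_i·M_(i+1) = 6(Δ_i − Δ_(i-1)) read
  1·M_0 + 4·M_1 + 1·M_2 = 6(Δ_1 - Δ_0) = 150
  1·M_1 + 6·M_2 + 2·M_3 = 6(Δ_2 - Δ_1) = -87
  2·M_2 + 6·M_3 + 1·M_4 = 6(Δ_3 - Δ_2) = 33
Natural end conditions: M_0 = M_4 = 0.
Solving the tridiagonal system: M_0 = 0, M_1 = 2694/61, M_2 = -1626/61, M_3 = 1755/122, M_4 = 0.
On [4, 5], S(t) = 2 - 219/122·(t - 4) + 1755/244·(t - 4)² - 585/244·(t - 4)³.
With (t - 4) = 1/3: S(13/3) = 773/366.

2.1120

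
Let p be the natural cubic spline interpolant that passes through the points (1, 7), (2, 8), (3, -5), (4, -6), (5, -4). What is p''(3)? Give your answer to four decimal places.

25.2857

Put M_i = p'' at the i-th knot. Here h = (1, 1, 1, 1) and Δ = (1, -13, -1, 2), so the interior equations h_(i-1)·M_(i-1) + 2(h_(i-1)+h_i)·M_i + h_i·M_(i+1) = 6(Δ_i − Δ_(i-1)) read
  1·M_0 + 4·M_1 + 1·M_2 = 6(Δ_1 - Δ_0) = -84
  1·M_1 + 4·M_2 + 1·M_3 = 6(Δ_2 - Δ_1) = 72
  1·M_2 + 4·M_3 + 1·M_4 = 6(Δ_3 - Δ_2) = 18
Natural end conditions: M_0 = M_4 = 0.
Solving: M_0 = 0, M_1 = -765/28, M_2 = 177/7, M_3 = -51/28, M_4 = 0.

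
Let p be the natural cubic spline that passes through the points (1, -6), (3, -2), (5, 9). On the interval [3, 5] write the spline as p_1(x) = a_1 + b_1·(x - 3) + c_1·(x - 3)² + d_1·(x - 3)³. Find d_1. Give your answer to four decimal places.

-0.2188

Write M_i for p''(x_i). With h_i = 2, 2 and divided differences Δ_i = 2, 11/2, the continuity of p' gives the tridiagonal system
  2·M_0 + 8·M_1 + 2·M_2 = 6(Δ_1 - Δ_0) = 21
Natural end conditions: M_0 = M_2 = 0.
Solving the tridiagonal system: M_0 = 0, M_1 = 21/8, M_2 = 0.
On [3, 5], with p_1(x) = a_1 + b_1·(x - 3) + c_1·(x - 3)² + d_1·(x - 3)³: c_1 = M_1/2 = 21/16, d_1 = (M_2 - M_1)/(6h_1) = -7/32, b_1 = Δ_1 - h_1(2M_1 + M_2)/6 = 15/4.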